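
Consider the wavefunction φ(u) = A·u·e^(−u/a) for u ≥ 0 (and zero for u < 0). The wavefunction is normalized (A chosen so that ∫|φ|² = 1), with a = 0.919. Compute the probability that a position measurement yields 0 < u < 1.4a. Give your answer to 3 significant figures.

P = ∫_{0}^{1.4a} |φ(u)|² du.
The normalization integral ∫|φ|²du over the whole domain equals a^3/4·A², and A² cancels in the ratio.
Substituting t = u/a, A² and the length scale cancel in the ratio: P = ∫_{0}^{1.4} t^2·e^(-2·t) dt / ∫_{0}^{∞} t^2·e^(-2·t) dt.
With ∫ t^2·e^(-2·t) dt = -(2·t^2 + 2·t + 1)·e^(-2·t)/4 + C, the region integral is 1/4 - 193·e^(-14/5)/100 and the full one is 1/4.
Evaluating gives P = 0.5305.

P ≈ 0.531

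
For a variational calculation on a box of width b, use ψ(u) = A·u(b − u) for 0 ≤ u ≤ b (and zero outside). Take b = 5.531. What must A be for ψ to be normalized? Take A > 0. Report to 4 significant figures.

A ≈ 0.07613

The normalization condition is ∫|ψ|² du = 1 from 0 to b.
∫|ψ|² du = A²·(b^5/30).
So A² = (b^5/30)^(−1).
With b = 5.531: A² = 0.0057957 and A = 0.076129.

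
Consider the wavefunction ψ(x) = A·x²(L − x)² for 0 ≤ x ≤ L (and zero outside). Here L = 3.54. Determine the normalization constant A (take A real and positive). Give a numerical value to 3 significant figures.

Require ∫ |ψ|² dx = 1 over the whole domain.
Expanding the polynomial and integrating term by term, the integral (without the A² prefactor) comes out to L^9/630.
Plugging in L = 3.54 yields A = 0.08495.

A ≈ 0.0849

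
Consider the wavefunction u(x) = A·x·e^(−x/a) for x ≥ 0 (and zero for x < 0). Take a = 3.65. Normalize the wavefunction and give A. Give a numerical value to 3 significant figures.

Normalization requires ∫|u|² dx = 1, integrated from 0 to ∞.
Carrying out the integral gives A² · a^3/4.
Setting this equal to 1 gives A² = 1/(a^3/4).
Plugging in a = 3.65 yields A = 0.2868.

A ≈ 0.287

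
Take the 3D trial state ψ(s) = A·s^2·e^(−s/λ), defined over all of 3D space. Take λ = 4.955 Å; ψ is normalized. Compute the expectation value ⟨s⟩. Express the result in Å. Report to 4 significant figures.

⟨s⟩ ≈ 17.34 Å

⟨s⟩ = ∫ s |ψ|² 4πs² ds over the full domain.
With ∫₀^∞ s^7 e^(−αs) ds = 7!/α^8, evaluating both integrals, ⟨s⟩ = 7·λ/2.
With λ = 4.955, ⟨s⟩ = 17.343.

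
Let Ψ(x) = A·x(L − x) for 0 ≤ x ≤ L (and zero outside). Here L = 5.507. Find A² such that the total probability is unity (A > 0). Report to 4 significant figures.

A^2 ≈ 0.005923

We need A² ∫|f|² dx = 1, taking the integral from 0 to L.
The integral (without the A² prefactor) comes out to L^5/30.
Setting this equal to 1 gives A² = 1/(L^5/30).
Plugging in L = 5.507 yields A = 0.076961.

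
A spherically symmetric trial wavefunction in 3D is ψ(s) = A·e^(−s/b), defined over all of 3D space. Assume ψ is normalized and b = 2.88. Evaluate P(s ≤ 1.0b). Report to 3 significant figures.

P ≈ 0.323

Integrate the radial probability density 4πs²|ψ|² over s ≤ 1.0b.
Normalization gives A² = 1/(π·b^3).
Let u = s/b; then A², 4π and the length scale all cancel, so P = ∫_{0}^{1.0} u^2·e^(-2·u) du ÷ ∫_{0}^{∞} u^2·e^(-2·u) du.
An antiderivative of u^2·e^(-2·u) is -(2·u^2 + 2·u + 1)·e^(-2·u)/4; evaluating from 0 to 1.0 gives 1/4 - 5·e^(-2)/4, while the full integral is 1/4.
The region integral divided by the full integral gives P = 0.3233.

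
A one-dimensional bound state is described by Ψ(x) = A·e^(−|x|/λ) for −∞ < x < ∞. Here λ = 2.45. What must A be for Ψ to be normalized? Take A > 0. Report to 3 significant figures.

We need A² ∫|f|² dx = 1, taking the integral from −∞ to ∞.
Using ∫₀^∞ xⁿ e^(−αx) dx = n!/αⁿ⁺¹, with Ψ = A·e^(−|x|/λ), the integral evaluates to A²·[λ].
Hence A² = 1/[λ].
Plugging in λ = 2.45 yields A = 0.6389.

A ≈ 0.639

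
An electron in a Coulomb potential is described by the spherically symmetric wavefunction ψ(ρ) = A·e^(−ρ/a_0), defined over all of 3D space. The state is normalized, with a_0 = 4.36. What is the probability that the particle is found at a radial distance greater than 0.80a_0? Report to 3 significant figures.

With dV = 4πρ²dρ, the probability is ∫|ψ|² dV over ρ > 0.80a_0.
Normalization gives A² = 1/(π·a_0^3).
Let u = ρ/a_0; then A², 4π and the length scale all cancel, so P = ∫_{0.80}^{∞} u^2·e^(-2·u) du ÷ ∫_{0}^{∞} u^2·e^(-2·u) du.
An antiderivative of u^2·e^(-2·u) is -(2·u^2 + 2·u + 1)·e^(-2·u)/4; evaluating from 0.80 to ∞ gives 97·e^(-8/5)/100, while the full integral is 1/4.
Taking the ratio yields P = 0.7834.

P ≈ 0.783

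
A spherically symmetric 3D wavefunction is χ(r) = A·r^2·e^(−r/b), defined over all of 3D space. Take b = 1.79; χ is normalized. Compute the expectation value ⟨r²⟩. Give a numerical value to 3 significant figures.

⟨r²⟩ = ∫ r^2 |χ|² 4πr² dr over the full domain.
With ∫₀^∞ r^8 e^(−αr) dr = 8!/α^9, the ratio of the moment integral to the normalization integral gives ⟨r²⟩ = 14·b^2.
Putting b = 1.79 gives 44.86.

⟨r^2⟩ ≈ 44.9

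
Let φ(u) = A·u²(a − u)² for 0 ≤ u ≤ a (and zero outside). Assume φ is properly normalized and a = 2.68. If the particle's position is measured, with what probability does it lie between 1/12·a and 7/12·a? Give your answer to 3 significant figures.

|φ|² is the probability density, so P = ∫_{1/12·a}^{7/12·a} |φ|² du.
The normalization integral ∫|φ|²du over the whole domain equals a^9/630·A², and A² cancels in the ratio.
Substituting t = u/a, A² and the length scale cancel in the ratio: P = ∫_{1/12}^{7/12} t^4·(1 - t)^4 dt / ∫_{0}^{1} t^4·(1 - t)^4 dt.
Using ∫ t^4·(1 - t)^4 dt = t^5·(70·t^4 - 315·t^3 + 540·t^2 - 420·t + 126)/630, the numerator is ≈ 0.0011068 and the denominator is 1/630.
This works out to P = 0.6973.

P ≈ 0.697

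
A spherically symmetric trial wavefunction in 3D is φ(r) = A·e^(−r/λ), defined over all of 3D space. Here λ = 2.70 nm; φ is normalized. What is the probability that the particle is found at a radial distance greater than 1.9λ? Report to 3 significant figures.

Integrate the radial probability density 4πr²|φ|² over r > 1.9λ.
Normalization gives A² = 1/(π·λ^3).
Substituting u = r/λ, A², 4π and the length scale all cancel in the ratio: P = ∫_{1.9}^{∞} u^2·e^(-2·u) du / ∫_{0}^{∞} u^2·e^(-2·u) du.
With ∫ u^2·e^(-2·u) du = -(2·u^2 + 2·u + 1)·e^(-2·u)/4 + C, the region integral is 601·e^(-19/5)/200 and the full one is 1/4.
Taking the ratio yields P = 0.2689.

P ≈ 0.269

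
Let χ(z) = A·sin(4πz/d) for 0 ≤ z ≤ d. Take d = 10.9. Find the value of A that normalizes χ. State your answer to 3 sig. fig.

The normalization condition is ∫|χ|² dz = 1 from 0 to d.
Using sin²θ = (1 − cos 2θ)/2, the integral (without the A² prefactor) comes out to d/2.
Substituting d = 10.9 gives A² = 0.1835, so A = 0.4284.

A ≈ 0.428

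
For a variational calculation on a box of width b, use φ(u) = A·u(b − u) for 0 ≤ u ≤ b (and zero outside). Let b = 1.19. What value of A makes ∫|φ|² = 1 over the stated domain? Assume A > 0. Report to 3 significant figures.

Normalization requires ∫|φ|² du = 1, integrated from 0 to b.
With φ = A·u(b − u), the integral evaluates to A²·[b^5/30].
Setting this equal to 1 gives A² = 1/(b^5/30).
Substituting b = 1.19 gives A² = 12.57, so A = 3.546.

A ≈ 3.55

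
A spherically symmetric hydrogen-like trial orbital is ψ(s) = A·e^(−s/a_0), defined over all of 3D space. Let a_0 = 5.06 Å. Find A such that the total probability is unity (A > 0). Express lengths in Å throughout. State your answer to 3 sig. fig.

The normalization condition is ∫|ψ|² 4πs² ds = 1 from 0 to ∞.
The angular integral contributes 4π, leaving ∫₀^∞ s²|ψ|² ds.
With ∫₀^∞ s^2 e^(−αs) ds = 2!/α^3, with ψ = A·e^(−s/a_0), the integral evaluates to A²·[π·a_0^3].
With a_0 = 5.06: A² = 0.002457 and A = 0.04957.

A ≈ 0.0496 Å^(-3/2)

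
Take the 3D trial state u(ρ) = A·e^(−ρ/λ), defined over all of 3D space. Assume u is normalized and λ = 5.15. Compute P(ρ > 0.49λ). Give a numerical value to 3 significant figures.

Integrate the radial probability density 4πρ²|u|² over ρ > 0.49λ.
A² is fixed by ∫₀^∞ 4πρ²|u|² dρ = 1, i.e. A² = (π·λ^3)^(−1).
In terms of t = ρ/λ (A², 4π and the length scale all cancel between numerator and denominator), P = [∫_{0.49}^{∞} t^2·e^(-2·t) dt] / [∫_{0}^{∞} t^2·e^(-2·t) dt].
With ∫ t^2·e^(-2·t) dt = -(2·t^2 + 2·t + 1)·e^(-2·t)/4 + C, the region integral is ≈ 0.23084 and the full one is 1/4.
Taking the ratio yields P = 0.9233.

P ≈ 0.923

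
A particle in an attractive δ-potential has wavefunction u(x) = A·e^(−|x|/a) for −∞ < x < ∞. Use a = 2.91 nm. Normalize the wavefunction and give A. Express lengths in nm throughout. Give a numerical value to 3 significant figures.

A ≈ 0.586 nm^(-1/2)

Normalization requires ∫|u|² dx = 1, integrated from −∞ to ∞.
With u = A·e^(−|x|/a), the integral evaluates to A²·[a].
Setting this equal to 1 gives A² = 1/(a).
Substituting a = 2.91 gives A² = 0.3436, so A = 0.5862.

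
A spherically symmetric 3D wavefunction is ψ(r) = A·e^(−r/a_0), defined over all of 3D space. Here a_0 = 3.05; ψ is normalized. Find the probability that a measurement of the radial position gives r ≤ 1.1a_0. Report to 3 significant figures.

Integrate the radial probability density 4πr²|ψ|² over r ≤ 1.1a_0.
A² is fixed by ∫₀^∞ 4πr²|ψ|² dr = 1, i.e. A² = (π·a_0^3)^(−1).
In terms of u = r/a_0 (A², 4π and the length scale all cancel between numerator and denominator), P = [∫_{0}^{1.1} u^2·e^(-2·u) du] / [∫_{0}^{∞} u^2·e^(-2·u) du].
Using ∫ u^2·e^(-2·u) du = -(2·u^2 + 2·u + 1)·e^(-2·u)/4, the numerator is 1/4 - 281·e^(-11/5)/200 and the denominator is 1/4.
The region integral divided by the full integral gives P = 0.3773.

P ≈ 0.377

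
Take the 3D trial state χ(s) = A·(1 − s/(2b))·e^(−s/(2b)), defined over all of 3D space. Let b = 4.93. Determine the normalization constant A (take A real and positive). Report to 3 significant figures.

A ≈ 0.0182

The normalization condition is ∫|χ|² 4πs² ds = 1 from 0 to ∞.
In 3D with spherical symmetry the volume element is 4πs² ds.
With ∫₀^∞ s^4 e^(−αs) ds = 4!/α^5, the integral (without the A² prefactor) comes out to 8·π·b^3.
Plugging in b = 4.93 yields A = 0.01822.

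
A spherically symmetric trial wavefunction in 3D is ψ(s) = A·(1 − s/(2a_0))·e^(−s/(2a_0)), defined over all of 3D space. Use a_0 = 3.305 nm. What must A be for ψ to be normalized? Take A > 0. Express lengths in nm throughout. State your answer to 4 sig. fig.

A ≈ 0.03320 nm^(-3/2)

We need A² ∫|f|² 4πs² ds = 1, taking the integral from 0 to ∞.
The angular integral contributes 4π, leaving ∫₀^∞ s²|ψ|² ds.
Recall ∫₀^∞ s^m e^(−s/β) ds = m!·β^(m+1), with ψ = A·(1 − s/(2a_0))·e^(−s/(2a_0)), the integral evaluates to A²·[8·π·a_0^3].
Setting this equal to 1 gives A² = 1/(8·π·a_0^3).
Plugging in a_0 = 3.305 yields A = 0.033199.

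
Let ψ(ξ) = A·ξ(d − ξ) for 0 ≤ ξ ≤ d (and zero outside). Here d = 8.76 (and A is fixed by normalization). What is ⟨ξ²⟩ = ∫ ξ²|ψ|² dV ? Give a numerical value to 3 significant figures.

⟨ξ^2⟩ ≈ 21.9

By definition ⟨ξ²⟩ = ∫ ξ^2 |ψ(ξ)|² dξ.
Expanding the polynomial and integrating term by term, evaluating both integrals, ⟨ξ²⟩ = 2·d^2/7.
Putting d = 8.76 gives 21.93.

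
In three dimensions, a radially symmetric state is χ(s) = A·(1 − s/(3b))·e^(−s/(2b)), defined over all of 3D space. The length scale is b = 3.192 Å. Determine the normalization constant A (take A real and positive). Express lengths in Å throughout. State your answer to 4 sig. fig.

We need A² ∫|f|² 4πs² ds = 1, taking the integral from 0 to ∞.
In 3D with spherical symmetry the volume element is 4πs² ds.
With ∫₀^∞ s^4 e^(−αs) ds = 4!/α^5, ∫|χ|² 4πs² ds = A²·(8·π·b^3/3).
Setting this equal to 1 gives A² = 1/(8·π·b^3/3).
Substituting b = 3.192 gives A² = 0.0036702, so A = 0.060582.

A ≈ 0.06058 Å^(-3/2)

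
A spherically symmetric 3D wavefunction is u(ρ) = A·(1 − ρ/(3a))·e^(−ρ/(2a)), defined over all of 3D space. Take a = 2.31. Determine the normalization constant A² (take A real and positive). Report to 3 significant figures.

Require ∫ |u|² 4πρ² dρ = 1 over the whole domain.
(Spherical symmetry: dV = 4πρ² dρ.)
Carrying out the integral gives A² · 8·π·a^3/3.
Hence A² = 1/[8·π·a^3/3].
Plugging in a = 2.31 yields A = 0.09841.

A^2 ≈ 0.00968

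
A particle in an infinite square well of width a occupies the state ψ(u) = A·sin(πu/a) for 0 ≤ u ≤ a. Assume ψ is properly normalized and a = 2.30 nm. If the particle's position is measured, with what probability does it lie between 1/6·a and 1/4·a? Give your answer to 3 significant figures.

The probability is P = ∫ |ψ|² du over [1/6·a, 1/4·a].
The normalization integral ∫|ψ|²du over the whole domain equals a/2·A², and A² cancels in the ratio.
Substituting t = u/a, A² and the length scale cancel in the ratio: P = ∫_{1/6}^{1/4} sin(π·t)^2 dt / ∫_{0}^{1} sin(π·t)^2 dt.
Using ∫ sin(π·t)^2 dt = t/2 - sin(2·π·t)/(4·π), the numerator is -1/(4·π) + 1/24 + √(3)/(8·π) and the denominator is 1/2.
This works out to P = (-6 + π + 3·√(3))/(12·π).

P ≈ 0.0620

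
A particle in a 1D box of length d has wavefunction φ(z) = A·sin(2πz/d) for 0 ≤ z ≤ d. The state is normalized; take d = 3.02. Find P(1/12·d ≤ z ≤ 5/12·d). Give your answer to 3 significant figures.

P ≈ 0.471

|φ|² is the probability density, so P = ∫_{1/12·d}^{5/12·d} |φ|² dz.
With A² fixed by ∫|φ|² = 1, i.e. A² = (d/2)^(−1), substitute and integrate.
Let u = z/d; then A² and the length scale cancel, so P = ∫_{1/12}^{5/12} sin(2·π·u)^2 du ÷ ∫_{0}^{1} sin(2·π·u)^2 du.
Using ∫ sin(2·π·u)^2 du = u/2 - sin(4·π·u)/(8·π), the numerator is √(3)/(8·π) + 1/6 and the denominator is 1/2.
Evaluating gives P = (√(3)/4 + π/3)/π.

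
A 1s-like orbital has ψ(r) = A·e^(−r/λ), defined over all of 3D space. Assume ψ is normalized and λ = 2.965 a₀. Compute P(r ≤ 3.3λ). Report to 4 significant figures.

With dV = 4πr²dr, the probability is ∫|ψ|² dV over r ≤ 3.3λ.
The full normalization integral is A²·[π·λ^3] = 1, fixing A².
Substituting u = r/λ, A², 4π and the length scale all cancel in the ratio: P = ∫_{0}^{3.3} u^2·e^(-2·u) du / ∫_{0}^{∞} u^2·e^(-2·u) du.
An antiderivative of u^2·e^(-2·u) is -(2·u^2 + 2·u + 1)·e^(-2·u)/4; evaluating from 0 to 3.3 gives 1/4 - 1469·e^(-33/5)/200, while the full integral is 1/4.
The region integral divided by the full integral gives P = 0.96003.

P ≈ 0.9600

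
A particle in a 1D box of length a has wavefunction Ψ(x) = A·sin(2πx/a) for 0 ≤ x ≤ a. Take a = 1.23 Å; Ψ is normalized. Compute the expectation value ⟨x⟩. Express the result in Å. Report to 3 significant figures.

⟨x⟩ ≈ 0.615 Å

⟨x⟩ = ∫ x |Ψ|² dx over the full domain.
Evaluating both integrals, ⟨x⟩ = a/2.
With a = 1.23, ⟨x⟩ = 0.6150.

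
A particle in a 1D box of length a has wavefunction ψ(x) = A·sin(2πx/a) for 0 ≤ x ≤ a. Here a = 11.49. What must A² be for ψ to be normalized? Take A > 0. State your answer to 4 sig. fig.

We need A² ∫|f|² dx = 1, taking the integral from 0 to a.
∫|ψ|² dx = A²·(a/2).
Hence A² = 1/[a/2].
With a = 11.49: A² = 0.17406 and A = 0.41721.

A^2 ≈ 0.1741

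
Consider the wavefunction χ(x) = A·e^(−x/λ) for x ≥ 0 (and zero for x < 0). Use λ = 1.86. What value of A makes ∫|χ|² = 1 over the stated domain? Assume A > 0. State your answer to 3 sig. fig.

A ≈ 1.04

Normalization requires ∫|χ|² dx = 1, integrated from 0 to ∞.
Recall ∫₀^∞ x^m e^(−x/β) dx = m!·β^(m+1), with χ = A·e^(−x/λ), the integral evaluates to A²·[λ/2].
Hence A² = 1/[λ/2].
With λ = 1.86: A² = 1.075 and A = 1.037.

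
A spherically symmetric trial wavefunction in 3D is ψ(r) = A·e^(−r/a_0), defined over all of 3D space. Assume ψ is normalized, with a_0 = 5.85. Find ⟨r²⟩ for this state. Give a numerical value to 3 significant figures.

⟨r^2⟩ ≈ 103

⟨r²⟩ = ∫ r^2 |ψ|² 4πr² dr over the full domain.
Recall ∫₀^∞ r^m e^(−r/β) dr = m!·β^(m+1), since the A² factors cancel between numerator and denominator, ⟨r²⟩ = 3·a_0^2.
Putting a_0 = 5.85 gives 102.7.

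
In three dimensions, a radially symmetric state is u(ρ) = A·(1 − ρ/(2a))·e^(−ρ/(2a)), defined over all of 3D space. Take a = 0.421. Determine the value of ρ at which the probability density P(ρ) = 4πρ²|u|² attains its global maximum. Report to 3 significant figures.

The maximum of P(ρ) = 4πρ²|u|² occurs where its derivative vanishes.
Solving yields ρ = a·(√(5) + 3).
With a = 0.421, the most probable radial distance is 2.204.

ρ ≈ 2.20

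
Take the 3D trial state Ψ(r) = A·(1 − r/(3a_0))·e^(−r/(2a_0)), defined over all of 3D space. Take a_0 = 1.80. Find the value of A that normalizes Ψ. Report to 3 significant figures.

Normalization requires ∫|Ψ|² 4πr² dr = 1, integrated from 0 to ∞.
(Spherical symmetry: dV = 4πr² dr.)
∫|Ψ|² 4πr² dr = A²·(8·π·a_0^3/3).
Hence A² = 1/[8·π·a_0^3/3].
Substituting a_0 = 1.80 gives A² = 0.02047, so A = 0.1431.

A ≈ 0.143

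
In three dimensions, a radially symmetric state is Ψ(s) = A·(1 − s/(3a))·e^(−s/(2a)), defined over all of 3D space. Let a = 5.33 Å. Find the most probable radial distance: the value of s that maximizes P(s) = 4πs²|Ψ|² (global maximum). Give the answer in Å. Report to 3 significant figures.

Differentiate P(s) = 4πs²|Ψ|² with respect to s and set to zero.
This gives s = a.
With a = 5.33, the most probable radial distance is 5.330 Å.

s ≈ 5.33 Å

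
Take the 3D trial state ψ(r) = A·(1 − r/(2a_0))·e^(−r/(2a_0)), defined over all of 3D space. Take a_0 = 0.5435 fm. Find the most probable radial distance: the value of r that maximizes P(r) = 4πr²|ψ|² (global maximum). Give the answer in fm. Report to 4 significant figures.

The maximum of P(r) = 4πr²|ψ|² occurs where its derivative vanishes.
This gives r = a_0·(√(5) + 3).
With a_0 = 0.5435, the most probable radial distance is 2.8458 fm.

r ≈ 2.846 fm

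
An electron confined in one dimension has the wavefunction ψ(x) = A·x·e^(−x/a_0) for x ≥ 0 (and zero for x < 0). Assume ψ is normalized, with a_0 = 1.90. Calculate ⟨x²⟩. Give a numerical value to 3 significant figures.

⟨x^2⟩ ≈ 10.8

⟨x²⟩ = ∫ x^2 |ψ|² dx over the full domain.
The ratio of the moment integral to the normalization integral gives ⟨x²⟩ = 3·a_0^2.
With a_0 = 1.90, ⟨x^2⟩ = 10.83.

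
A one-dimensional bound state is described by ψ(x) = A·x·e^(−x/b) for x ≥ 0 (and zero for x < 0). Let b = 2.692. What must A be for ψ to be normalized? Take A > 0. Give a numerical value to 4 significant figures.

The normalization condition is ∫|ψ|² dx = 1 from 0 to ∞.
Carrying out the integral gives A² · b^3/4.
So A² = (b^3/4)^(−1).
Plugging in b = 2.692 yields A = 0.45281.

A ≈ 0.4528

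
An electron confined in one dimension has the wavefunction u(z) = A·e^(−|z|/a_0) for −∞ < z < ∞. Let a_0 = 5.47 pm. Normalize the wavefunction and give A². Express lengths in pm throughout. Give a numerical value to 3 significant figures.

A^2 ≈ 0.183 pm^(-1)

Normalization requires ∫|u|² dz = 1, integrated from −∞ to ∞.
Carrying out the integral gives A² · a_0.
So A² = (a_0)^(−1).
Substituting a_0 = 5.47 gives A² = 0.1828, so A = 0.4276.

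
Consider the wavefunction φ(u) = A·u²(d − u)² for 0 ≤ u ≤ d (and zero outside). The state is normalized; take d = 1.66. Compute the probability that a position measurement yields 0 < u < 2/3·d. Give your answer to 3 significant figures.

|φ|² is the probability density, so P = ∫_{0}^{2/3·d} |φ|² du.
Since A² = 1/(d^9/630), this is the region integral divided by the full normalization integral.
Let t = u/d; then A² and the length scale cancel, so P = ∫_{0}^{2/3} t^4·(1 - t)^4 dt ÷ ∫_{0}^{1} t^4·(1 - t)^4 dt.
An antiderivative of t^4·(1 - t)^4 is t^5·(70·t^4 - 315·t^3 + 540·t^2 - 420·t + 126)/630; evaluating from 0 to 2/3 gives ≈ 0.0013574, while the full integral is 1/630.
Taking the ratio, P = 0.8552.

P ≈ 0.855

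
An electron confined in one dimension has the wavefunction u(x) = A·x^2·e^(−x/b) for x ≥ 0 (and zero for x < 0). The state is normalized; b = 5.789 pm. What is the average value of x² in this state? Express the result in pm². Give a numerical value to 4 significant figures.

The expectation value is the |u|²-weighted average of x^2: ∫ x^2|u|² dx.
Recall ∫₀^∞ x^m e^(−x/β) dx = m!·β^(m+1), since the A² factors cancel between numerator and denominator, ⟨x²⟩ = 15·b^2/2.
Putting b = 5.789 gives 251.34.

⟨x^2⟩ ≈ 251.3 pm^2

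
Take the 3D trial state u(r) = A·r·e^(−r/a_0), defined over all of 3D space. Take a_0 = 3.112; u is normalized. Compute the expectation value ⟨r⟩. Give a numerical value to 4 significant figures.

⟨r⟩ ≈ 7.780

⟨r⟩ = ∫ r |u|² 4πr² dr over the full domain.
With ∫₀^∞ r^5 e^(−αr) dr = 5!/α^6, since the A² factors cancel between numerator and denominator, ⟨r⟩ = 5·a_0/2.
With a_0 = 3.112, ⟨r⟩ = 7.7800.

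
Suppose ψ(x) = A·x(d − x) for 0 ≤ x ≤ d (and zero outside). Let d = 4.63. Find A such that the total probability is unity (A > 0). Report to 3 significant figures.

A ≈ 0.119

The normalization condition is ∫|ψ|² dx = 1 from 0 to d.
The integral (without the A² prefactor) comes out to d^5/30.
So A² = (d^5/30)^(−1).
Substituting d = 4.63 gives A² = 0.01410, so A = 0.1187.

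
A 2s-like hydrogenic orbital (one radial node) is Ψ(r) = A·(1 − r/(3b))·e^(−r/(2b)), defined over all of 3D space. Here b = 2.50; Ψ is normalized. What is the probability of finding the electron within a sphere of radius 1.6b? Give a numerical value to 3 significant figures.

P ≈ 0.272

With dV = 4πr²dr, the probability is ∫|Ψ|² dV over r ≤ 1.6b.
A² is fixed by ∫₀^∞ 4πr²|Ψ|² dr = 1, i.e. A² = (8·π·b^3/3)^(−1).
Substituting u = r/b, A², 4π and the length scale all cancel in the ratio: P = ∫_{0}^{1.6} u^2·(1 - u/3)^2·e^(-u) du / ∫_{0}^{∞} u^2·(1 - u/3)^2·e^(-u) du.
Using ∫ u^2·(1 - u/3)^2·e^(-u) du = (-u^4 + 2·u^3 - 3·u^2 - 6·u - 6)·e^(-u)/9, the numerator is ≈ 0.18118 and the denominator is 2/3.
This evaluates to P = 0.2718.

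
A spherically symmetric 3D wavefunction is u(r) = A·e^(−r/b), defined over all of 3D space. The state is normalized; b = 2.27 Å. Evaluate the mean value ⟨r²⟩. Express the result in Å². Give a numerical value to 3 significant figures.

⟨r²⟩ = ∫ r^2 |u|² 4πr² dr over the full domain.
Recall ∫₀^∞ r^m e^(−r/β) dr = m!·β^(m+1), evaluating both integrals, ⟨r²⟩ = 3·b^2.
With b = 2.27, ⟨r^2⟩ = 15.46.

⟨r^2⟩ ≈ 15.5 Å^2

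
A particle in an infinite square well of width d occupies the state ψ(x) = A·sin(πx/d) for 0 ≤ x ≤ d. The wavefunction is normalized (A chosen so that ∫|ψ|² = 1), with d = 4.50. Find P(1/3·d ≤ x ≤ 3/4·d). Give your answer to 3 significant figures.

The probability is P = ∫ |ψ|² dx over [1/3·d, 3/4·d].
Since A² = 1/(d/2), this is the region integral divided by the full normalization integral.
Substituting u = x/d, A² and the length scale cancel in the ratio: P = ∫_{1/3}^{3/4} sin(π·u)^2 du / ∫_{0}^{1} sin(π·u)^2 du.
Using ∫ sin(π·u)^2 du = u/2 - sin(2·π·u)/(4·π), the numerator is √(3)/(8·π) + 1/(4·π) + 5/24 and the denominator is 1/2.
This works out to P = (3·√(3) + 6 + 5·π)/(12·π).

P ≈ 0.714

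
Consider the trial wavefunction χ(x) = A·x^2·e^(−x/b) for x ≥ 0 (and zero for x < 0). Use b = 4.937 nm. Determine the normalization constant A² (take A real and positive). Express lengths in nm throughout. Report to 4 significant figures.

We need A² ∫|f|² dx = 1, taking the integral from 0 to ∞.
The integral (without the A² prefactor) comes out to 3·b^5/4.
Hence A² = 1/[3·b^5/4].
Substituting b = 4.937 gives A² = 0.00045459, so A = 0.021321.

A^2 ≈ 0.0004546 nm^(-5)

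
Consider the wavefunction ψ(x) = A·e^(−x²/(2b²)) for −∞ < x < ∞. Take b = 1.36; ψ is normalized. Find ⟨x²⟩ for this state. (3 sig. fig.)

⟨x^2⟩ ≈ 0.925

By definition ⟨x²⟩ = ∫ x^2 |ψ(x)|² dx.
Evaluating both integrals, ⟨x²⟩ = b^2/2.
With b = 1.36, ⟨x^2⟩ = 0.9248.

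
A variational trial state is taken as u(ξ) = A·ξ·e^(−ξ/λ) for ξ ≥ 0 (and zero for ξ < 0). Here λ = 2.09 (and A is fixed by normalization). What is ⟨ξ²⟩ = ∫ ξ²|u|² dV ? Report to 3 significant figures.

⟨ξ^2⟩ ≈ 13.1

The expectation value is the |u|²-weighted average of ξ^2: ∫ ξ^2|u|² dξ.
The ratio of the moment integral to the normalization integral gives ⟨ξ²⟩ = 3·λ^2.
With λ = 2.09, ⟨ξ^2⟩ = 13.10.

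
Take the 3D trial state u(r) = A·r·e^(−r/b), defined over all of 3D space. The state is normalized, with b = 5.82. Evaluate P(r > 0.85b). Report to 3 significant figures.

With dV = 4πr²dr, the probability is ∫|u|² dV over r > 0.85b.
The full normalization integral is A²·[3·π·b^5] = 1, fixing A².
In terms of t = r/b (A², 4π and the length scale all cancel between numerator and denominator), P = [∫_{0.85}^{∞} t^4·e^(-2·t) dt] / [∫_{0}^{∞} t^4·e^(-2·t) dt].
With ∫ t^4·e^(-2·t) dt = -(t^4/2 + t^3 + 3·t^2/2 + 3·t/2 + 3/4)·e^(-2·t) + C, the region integral is ≈ 0.72779 and the full one is 3/4.
This evaluates to P = 0.9704.

P ≈ 0.970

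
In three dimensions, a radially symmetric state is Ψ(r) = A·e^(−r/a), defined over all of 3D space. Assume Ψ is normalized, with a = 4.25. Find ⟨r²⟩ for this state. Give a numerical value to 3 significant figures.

The expectation value is the |Ψ|²-weighted average of r^2: ∫ r^2|Ψ|² 4πr² dr.
Evaluating both integrals, ⟨r²⟩ = 3·a^2.
With a = 4.25, ⟨r^2⟩ = 54.19.

⟨r^2⟩ ≈ 54.2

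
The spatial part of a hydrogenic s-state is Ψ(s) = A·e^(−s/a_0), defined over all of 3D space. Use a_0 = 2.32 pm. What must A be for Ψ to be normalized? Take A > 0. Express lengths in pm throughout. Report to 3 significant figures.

A ≈ 0.160 pm^(-3/2)

We need A² ∫|f|² 4πs² ds = 1, taking the integral from 0 to ∞.
(Spherical symmetry: dV = 4πs² ds.)
Using ∫₀^∞ sⁿ e^(−αs) ds = n!/αⁿ⁺¹, with Ψ = A·e^(−s/a_0), the integral evaluates to A²·[π·a_0^3].
Hence A² = 1/[π·a_0^3].
With a_0 = 2.32: A² = 0.02549 and A = 0.1597.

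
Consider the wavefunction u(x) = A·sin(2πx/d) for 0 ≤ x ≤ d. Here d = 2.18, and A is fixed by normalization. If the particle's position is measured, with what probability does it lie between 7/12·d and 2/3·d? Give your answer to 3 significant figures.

P ≈ 0.0833

|u|² is the probability density, so P = ∫_{7/12·d}^{2/3·d} |u|² dx.
Since A² = 1/(d/2), this is the region integral divided by the full normalization integral.
In terms of t = x/d (A² and the length scale cancel between numerator and denominator), P = [∫_{7/12}^{2/3} sin(2·π·t)^2 dt] / [∫_{0}^{1} sin(2·π·t)^2 dt].
Using ∫ sin(2·π·t)^2 dt = t/2 - sin(4·π·t)/(8·π), the numerator is 1/24 and the denominator is 1/2.
Evaluating gives P = 1/12.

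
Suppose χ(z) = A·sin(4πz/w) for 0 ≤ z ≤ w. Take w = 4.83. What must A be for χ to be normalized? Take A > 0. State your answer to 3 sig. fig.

A ≈ 0.643

Require ∫ |χ|² dz = 1 over the whole domain.
Using sin²θ = (1 − cos 2θ)/2, carrying out the integral gives A² · w/2.
So A² = (w/2)^(−1).
Substituting w = 4.83 gives A² = 0.4141, so A = 0.6435.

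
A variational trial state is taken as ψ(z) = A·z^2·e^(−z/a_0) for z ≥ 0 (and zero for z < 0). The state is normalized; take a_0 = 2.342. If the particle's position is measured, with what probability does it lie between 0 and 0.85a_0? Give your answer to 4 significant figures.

P ≈ 0.02961

|ψ|² is the probability density, so P = ∫_{0}^{0.85a_0} |ψ|² dz.
The normalization integral ∫|ψ|²dz over the whole domain equals 3·a_0^5/4·A², and A² cancels in the ratio.
Substituting u = z/a_0, A² and the length scale cancel in the ratio: P = ∫_{0}^{0.85} u^4·e^(-2·u) du / ∫_{0}^{∞} u^4·e^(-2·u) du.
Using ∫ u^4·e^(-2·u) du = -(u^4/2 + u^3 + 3·u^2/2 + 3·u/2 + 3/4)·e^(-2·u), the numerator is ≈ 0.0222111 and the denominator is 3/4.
This works out to P = 0.029615.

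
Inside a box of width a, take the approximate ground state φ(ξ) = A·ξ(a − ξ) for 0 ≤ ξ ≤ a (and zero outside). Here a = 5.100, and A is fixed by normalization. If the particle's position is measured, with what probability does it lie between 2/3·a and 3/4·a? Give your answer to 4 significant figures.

P ≈ 0.1064

P = ∫_{2/3·a}^{3/4·a} |φ(ξ)|² dξ.
The normalization integral ∫|φ|²dξ over the whole domain equals a^5/30·A², and A² cancels in the ratio.
Let u = ξ/a; then A² and the length scale cancel, so P = ∫_{2/3}^{3/4} u^2·(1 - u)^2 du ÷ ∫_{0}^{1} u^2·(1 - u)^2 du.
With ∫ u^2·(1 - u)^2 du = u^3·(6·u^2 - 15·u + 10)/30 + C, the region integral is ≈ 0.00354536 and the full one is 1/30.
The result is P = 0.10636.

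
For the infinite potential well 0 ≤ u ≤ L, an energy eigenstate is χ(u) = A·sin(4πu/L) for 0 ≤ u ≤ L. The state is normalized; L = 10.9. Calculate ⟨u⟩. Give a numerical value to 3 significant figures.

⟨u⟩ ≈ 5.45

⟨u⟩ = ∫ u |χ|² du over the full domain.
Using sin²θ = (1 − cos 2θ)/2, the ratio of the moment integral to the normalization integral gives ⟨u⟩ = L/2.
Putting L = 10.9 gives 5.450.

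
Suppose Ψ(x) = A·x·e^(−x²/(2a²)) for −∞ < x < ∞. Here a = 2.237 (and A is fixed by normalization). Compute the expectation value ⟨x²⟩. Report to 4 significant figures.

⟨x²⟩ = ∫ x^2 |Ψ|² dx over the full domain.
Using the Gaussian integral ∫_{−∞}^{∞} e^(−αx²) dx = √(π/α), since the A² factors cancel between numerator and denominator, ⟨x²⟩ = 3·a^2/2.
With a = 2.237, ⟨x^2⟩ = 7.5063.

⟨x^2⟩ ≈ 7.506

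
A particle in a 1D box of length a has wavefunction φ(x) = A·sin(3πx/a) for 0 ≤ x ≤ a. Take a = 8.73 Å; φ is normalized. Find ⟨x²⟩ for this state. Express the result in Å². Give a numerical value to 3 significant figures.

The expectation value is the |φ|²-weighted average of x^2: ∫ x^2|φ|² dx.
The ratio of the moment integral to the normalization integral gives ⟨x²⟩ = -a^2/(18·π^2) + a^2/3.
Putting a = 8.73 gives 24.98.

⟨x^2⟩ ≈ 25.0 Å^2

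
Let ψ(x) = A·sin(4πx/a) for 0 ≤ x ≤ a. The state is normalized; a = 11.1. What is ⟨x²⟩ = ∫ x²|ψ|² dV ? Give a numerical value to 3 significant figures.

⟨x^2⟩ ≈ 40.7

By definition ⟨x²⟩ = ∫ x^2 |ψ(x)|² dx.
With ∫₀^a sin²(nπx/a) dx = a/2, since the A² factors cancel between numerator and denominator, ⟨x²⟩ = -a^2/(32·π^2) + a^2/3.
With a = 11.1, ⟨x^2⟩ = 40.68.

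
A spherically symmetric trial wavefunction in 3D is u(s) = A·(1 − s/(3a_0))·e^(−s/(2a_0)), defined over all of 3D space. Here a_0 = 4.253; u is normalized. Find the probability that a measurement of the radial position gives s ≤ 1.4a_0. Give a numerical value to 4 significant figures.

Integrate the radial probability density 4πs²|u|² over s ≤ 1.4a_0.
The full normalization integral is A²·[8·π·a_0^3/3] = 1, fixing A².
Let t = s/a_0; then A², 4π and the length scale all cancel, so P = ∫_{0}^{1.4} t^2·(1 - t/3)^2·e^(-t) dt ÷ ∫_{0}^{∞} t^2·(1 - t/3)^2·e^(-t) dt.
With ∫ t^2·(1 - t/3)^2·e^(-t) dt = (-t^4 + 2·t^3 - 3·t^2 - 6·t - 6)·e^(-t)/9 + C, the region integral is 2/3 - 1294·e^(-7/5)/625 and the full one is 2/3.
Taking the ratio yields P = 0.23417.

P ≈ 0.2342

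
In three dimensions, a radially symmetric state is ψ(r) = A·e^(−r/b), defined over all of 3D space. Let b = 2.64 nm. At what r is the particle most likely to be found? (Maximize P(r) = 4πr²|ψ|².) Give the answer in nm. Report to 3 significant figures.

The maximum of P(r) = 4πr²|ψ|² occurs where its derivative vanishes.
Solving yields r = b.
With b = 2.64, the most probable radial distance is 2.640 nm.

r ≈ 2.64 nm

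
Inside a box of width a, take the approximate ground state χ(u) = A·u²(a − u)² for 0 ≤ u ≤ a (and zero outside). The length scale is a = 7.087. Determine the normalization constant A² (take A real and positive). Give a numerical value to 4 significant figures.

The normalization condition is ∫|χ|² du = 1 from 0 to a.
Carrying out the integral gives A² · a^9/630.
Hence A² = 1/[a^9/630].
Substituting a = 7.087 gives A² = 0.000013969, so A = 0.0037376.

A^2 ≈ 0.00001397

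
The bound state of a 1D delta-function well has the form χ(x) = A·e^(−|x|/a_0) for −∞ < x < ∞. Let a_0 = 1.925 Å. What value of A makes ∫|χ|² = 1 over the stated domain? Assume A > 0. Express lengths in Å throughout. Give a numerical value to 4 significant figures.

The normalization condition is ∫|χ|² dx = 1 from −∞ to ∞.
The integral (without the A² prefactor) comes out to a_0.
Hence A² = 1/[a_0].
Substituting a_0 = 1.925 gives A² = 0.51948, so A = 0.72075.

A ≈ 0.7207 Å^(-1/2)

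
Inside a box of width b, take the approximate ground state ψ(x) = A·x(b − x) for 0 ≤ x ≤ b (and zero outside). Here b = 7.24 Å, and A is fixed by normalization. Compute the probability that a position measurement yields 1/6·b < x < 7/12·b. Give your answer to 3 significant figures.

|ψ|² is the probability density, so P = ∫_{1/6·b}^{7/12·b} |ψ|² dx.
The normalization integral ∫|ψ|²dx over the whole domain equals b^5/30·A², and A² cancels in the ratio.
Let u = x/b; then A² and the length scale cancel, so P = ∫_{1/6}^{7/12} u^2·(1 - u)^2 du ÷ ∫_{0}^{1} u^2·(1 - u)^2 du.
With ∫ u^2·(1 - u)^2 du = u^3·(6·u^2 - 15·u + 10)/30 + C, the region integral is ≈ 0.020596 and the full one is 1/30.
Evaluating gives P = 0.6179.

P ≈ 0.618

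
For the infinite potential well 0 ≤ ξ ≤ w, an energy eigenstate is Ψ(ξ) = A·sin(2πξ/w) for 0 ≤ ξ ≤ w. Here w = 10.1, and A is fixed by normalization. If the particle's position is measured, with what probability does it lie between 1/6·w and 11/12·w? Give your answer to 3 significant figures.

P ≈ 0.888

P = ∫_{1/6·w}^{11/12·w} |Ψ(ξ)|² dξ.
With A² fixed by ∫|Ψ|² = 1, i.e. A² = (w/2)^(−1), substitute and integrate.
Substituting u = ξ/w, A² and the length scale cancel in the ratio: P = ∫_{1/6}^{11/12} sin(2·π·u)^2 du / ∫_{0}^{1} sin(2·π·u)^2 du.
With ∫ sin(2·π·u)^2 du = u/2 - sin(4·π·u)/(8·π) + C, the region integral is √(3)/(8·π) + 3/8 and the full one is 1/2.
This works out to P = (√(3) + 3·π)/(4·π).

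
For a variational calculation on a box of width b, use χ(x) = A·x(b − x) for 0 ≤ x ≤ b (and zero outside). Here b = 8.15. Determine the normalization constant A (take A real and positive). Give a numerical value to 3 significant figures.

We need A² ∫|f|² dx = 1, taking the integral from 0 to b.
Expanding the polynomial and integrating term by term, ∫|χ|² dx = A²·(b^5/30).
Substituting b = 8.15 gives A² = 0.0008343, so A = 0.02888.

A ≈ 0.0289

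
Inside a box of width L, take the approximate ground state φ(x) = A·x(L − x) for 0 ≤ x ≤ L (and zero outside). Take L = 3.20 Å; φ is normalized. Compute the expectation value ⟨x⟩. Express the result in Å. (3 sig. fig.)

The expectation value is the |φ|²-weighted average of x: ∫ x|φ|² dx.
Expanding the polynomial and integrating term by term, the ratio of the moment integral to the normalization integral gives ⟨x⟩ = L/2.
Putting L = 3.20 gives 1.600.

⟨x⟩ ≈ 1.60 Å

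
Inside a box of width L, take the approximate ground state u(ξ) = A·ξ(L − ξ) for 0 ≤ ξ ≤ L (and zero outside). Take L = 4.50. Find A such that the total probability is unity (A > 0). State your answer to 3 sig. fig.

A ≈ 0.128

We need A² ∫|f|² dξ = 1, taking the integral from 0 to L.
Carrying out the integral gives A² · L^5/30.
So A² = (L^5/30)^(−1).
Substituting L = 4.50 gives A² = 0.01626, so A = 0.1275.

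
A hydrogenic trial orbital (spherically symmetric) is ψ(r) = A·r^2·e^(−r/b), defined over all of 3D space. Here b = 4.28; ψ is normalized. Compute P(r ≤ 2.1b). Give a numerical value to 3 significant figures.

Integrate the radial probability density 4πr²|ψ|² over r ≤ 2.1b.
The full normalization integral is A²·[45·π·b^7/2] = 1, fixing A².
In terms of u = r/b (A², 4π and the length scale all cancel between numerator and denominator), P = [∫_{0}^{2.1} u^6·e^(-2·u) du] / [∫_{0}^{∞} u^6·e^(-2·u) du].
An antiderivative of u^6·e^(-2·u) is -(4·u^6 + 12·u^5 + 30·u^4 + 60·u^3 + 90·u^2 + 90·u + 45)·e^(-2·u)/8; evaluating from 0 to 2.1 gives ≈ 0.74552, while the full integral is 45/8.
This evaluates to P = 0.1325.

P ≈ 0.133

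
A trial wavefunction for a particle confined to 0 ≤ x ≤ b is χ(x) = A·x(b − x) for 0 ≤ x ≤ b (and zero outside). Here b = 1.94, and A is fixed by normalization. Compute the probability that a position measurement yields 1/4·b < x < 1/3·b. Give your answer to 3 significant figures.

P ≈ 0.106

|χ|² is the probability density, so P = ∫_{1/4·b}^{1/3·b} |χ|² dx.
With A² fixed by ∫|χ|² = 1, i.e. A² = (b^5/30)^(−1), substitute and integrate.
Let u = x/b; then A² and the length scale cancel, so P = ∫_{1/4}^{1/3} u^2·(1 - u)^2 du ÷ ∫_{0}^{1} u^2·(1 - u)^2 du.
With ∫ u^2·(1 - u)^2 du = u^3·(6·u^2 - 15·u + 10)/30 + C, the region integral is ≈ 0.0035454 and the full one is 1/30.
The result is P = 0.1064.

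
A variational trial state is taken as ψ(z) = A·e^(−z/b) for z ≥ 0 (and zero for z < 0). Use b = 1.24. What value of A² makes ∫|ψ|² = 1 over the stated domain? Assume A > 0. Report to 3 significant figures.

A^2 ≈ 1.61

Normalization requires ∫|ψ|² dz = 1, integrated from 0 to ∞.
Using ∫₀^∞ zⁿ e^(−αz) dz = n!/αⁿ⁺¹, ∫|ψ|² dz = A²·(b/2).
So A² = (b/2)^(−1).
With b = 1.24: A² = 1.613 and A = 1.270.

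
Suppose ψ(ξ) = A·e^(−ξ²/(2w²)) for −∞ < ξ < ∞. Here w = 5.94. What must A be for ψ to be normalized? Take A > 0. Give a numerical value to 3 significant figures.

The normalization condition is ∫|ψ|² dξ = 1 from −∞ to ∞.
With ∫_{−∞}^{∞} ξ^(2m) e^(−αξ²) dξ = (2m−1)!!·√π / (2^m α^(m+1/2)), ∫|ψ|² dξ = A²·(√(π)·w).
Substituting w = 5.94 gives A² = 0.09498, so A = 0.3082.

A ≈ 0.308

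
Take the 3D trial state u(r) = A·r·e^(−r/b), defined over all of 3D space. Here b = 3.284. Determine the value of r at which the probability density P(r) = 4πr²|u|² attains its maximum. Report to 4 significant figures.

The maximum of P(r) = 4πr²|u|² occurs where its derivative vanishes.
Solving yields r = 2·b.
With b = 3.284, the most probable radial distance is 6.5680.

r ≈ 6.568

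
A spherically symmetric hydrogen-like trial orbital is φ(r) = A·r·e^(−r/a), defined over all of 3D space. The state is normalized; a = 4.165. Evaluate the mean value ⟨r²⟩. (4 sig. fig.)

By definition ⟨r²⟩ = ∫ r^2 |φ(r)|² 4πr² dr.
Evaluating both integrals, ⟨r²⟩ = 15·a^2/2.
Putting a = 4.165 gives 130.10.

⟨r^2⟩ ≈ 130.1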